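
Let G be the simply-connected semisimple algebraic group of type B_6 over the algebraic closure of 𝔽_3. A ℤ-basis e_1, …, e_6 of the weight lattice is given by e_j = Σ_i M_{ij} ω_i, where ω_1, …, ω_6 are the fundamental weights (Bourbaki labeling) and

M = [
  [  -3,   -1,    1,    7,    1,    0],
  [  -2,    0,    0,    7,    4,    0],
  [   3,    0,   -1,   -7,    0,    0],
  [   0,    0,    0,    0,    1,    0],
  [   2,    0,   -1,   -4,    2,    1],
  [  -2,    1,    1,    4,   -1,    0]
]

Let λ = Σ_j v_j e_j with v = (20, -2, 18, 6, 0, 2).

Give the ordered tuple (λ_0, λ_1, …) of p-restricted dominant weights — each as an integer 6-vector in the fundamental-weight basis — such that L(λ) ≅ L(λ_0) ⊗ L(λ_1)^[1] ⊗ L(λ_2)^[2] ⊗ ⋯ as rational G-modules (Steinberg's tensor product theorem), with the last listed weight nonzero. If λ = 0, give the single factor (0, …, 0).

((2, 2, 0, 0, 0, 0),)

Converting to the ω-basis (c_i = row i of M dotted with v = (20, -2, 18, 6, 0, 2)):
  c_1 = (-3)·(20) + (-1)·(-2) + 1·18 + 7·6 + 1·0 + 0·2 = 2
  c_2 = (-2)·(20) + (0)·(-2) + 0·18 + 7·6 + 4·0 + 0·2 = 2
  c_3 = 3·20 + (0)·(-2) + (-1)·(18) + (-7)·(6) + 0·0 + 0·2 = 0
  c_4 = 0·20 + (0)·(-2) + 0·18 + 0·6 + 1·0 + 0·2 = 0
  c_5 = 2·20 + (0)·(-2) + (-1)·(18) + (-4)·(6) + 2·0 + 1·2 = 0
  c_6 = (-2)·(20) + (1)·(-2) + 1·18 + 4·6 + (-1)·(0) + 0·2 = 0
p = 3; digits c_i = Σ_j d_{ij}·3^j, 0 ≤ d_{ij} < 3:
  c_1 = 2 = 2·3^0
  c_2 = 2 = 2·3^0
  c_3 = 0
  c_4 = 0
  c_5 = 0
  c_6 = 0
λ_0 = (2, 2, 0, 0, 0, 0)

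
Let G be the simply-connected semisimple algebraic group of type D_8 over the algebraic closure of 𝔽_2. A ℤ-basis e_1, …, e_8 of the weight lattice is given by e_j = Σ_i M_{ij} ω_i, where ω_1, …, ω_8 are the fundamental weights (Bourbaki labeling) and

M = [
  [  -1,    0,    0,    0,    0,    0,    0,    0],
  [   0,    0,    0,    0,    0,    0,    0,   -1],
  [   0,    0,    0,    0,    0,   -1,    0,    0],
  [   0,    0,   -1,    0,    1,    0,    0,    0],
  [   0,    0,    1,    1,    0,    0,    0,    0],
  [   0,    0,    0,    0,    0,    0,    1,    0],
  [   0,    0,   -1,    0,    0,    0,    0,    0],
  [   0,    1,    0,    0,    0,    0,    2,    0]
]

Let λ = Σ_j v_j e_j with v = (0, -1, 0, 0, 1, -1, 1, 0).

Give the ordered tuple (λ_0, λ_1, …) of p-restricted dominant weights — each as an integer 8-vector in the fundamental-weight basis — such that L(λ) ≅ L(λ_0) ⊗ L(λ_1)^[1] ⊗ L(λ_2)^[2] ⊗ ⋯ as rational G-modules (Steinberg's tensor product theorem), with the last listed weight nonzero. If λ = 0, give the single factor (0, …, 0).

ω-coordinates c = M·v, v = (0, -1, 0, 0, 1, -1, 1, 0):
  c_1 = -1*0 + 0*-1 + 0*0 + 0*0 + 0*1 + 0*-1 + 0*1 + 0*0 = 0
  c_2 = 0*0 + 0*-1 + 0*0 + 0*0 + 0*1 + 0*-1 + 0*1 + -1*0 = 0
  c_3 = 0*0 + 0*-1 + 0*0 + 0*0 + 0*1 + -1*-1 + 0*1 + 0*0 = 1
  c_4 = 0*0 + 0*-1 + -1*0 + 0*0 + 1*1 + 0*-1 + 0*1 + 0*0 = 1
  c_5 = 0*0 + 0*-1 + 1*0 + 1*0 + 0*1 + 0*-1 + 0*1 + 0*0 = 0
  c_6 = 0*0 + 0*-1 + 0*0 + 0*0 + 0*1 + 0*-1 + 1*1 + 0*0 = 1
  c_7 = 0*0 + 0*-1 + -1*0 + 0*0 + 0*1 + 0*-1 + 0*1 + 0*0 = 0
  c_8 = 0*0 + 1*-1 + 0*0 + 0*0 + 0*1 + 0*-1 + 2*1 + 0*0 = 1
p = 2; digits c_i = Σ_j d_{ij}·2^j, 0 ≤ d_{ij} < 2:
  c_1 = 0
  c_2 = 0
  c_3 = 1 = 1·2^0
  c_4 = 1 = 1·2^0
  c_5 = 0
  c_6 = 1 = 1·2^0
  c_7 = 0
  c_8 = 1 = 1·2^0
λ_0 = (0, 0, 1, 1, 0, 1, 0, 1)

((0, 0, 1, 1, 0, 1, 0, 1),)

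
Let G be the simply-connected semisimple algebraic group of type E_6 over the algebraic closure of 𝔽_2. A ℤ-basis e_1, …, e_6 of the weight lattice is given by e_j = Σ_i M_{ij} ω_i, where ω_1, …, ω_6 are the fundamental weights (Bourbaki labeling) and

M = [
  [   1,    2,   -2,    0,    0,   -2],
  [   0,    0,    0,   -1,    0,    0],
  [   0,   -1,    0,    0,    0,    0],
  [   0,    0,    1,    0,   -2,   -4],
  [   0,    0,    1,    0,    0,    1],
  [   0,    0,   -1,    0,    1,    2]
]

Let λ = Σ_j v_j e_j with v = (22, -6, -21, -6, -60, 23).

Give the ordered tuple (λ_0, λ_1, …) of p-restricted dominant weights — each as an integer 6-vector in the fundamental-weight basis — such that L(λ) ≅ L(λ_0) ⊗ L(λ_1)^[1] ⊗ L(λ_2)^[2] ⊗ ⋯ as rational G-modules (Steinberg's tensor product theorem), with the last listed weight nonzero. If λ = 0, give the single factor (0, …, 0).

((0, 0, 0, 1, 0, 1), (1, 1, 1, 1, 1, 1), (1, 1, 1, 1, 0, 1))

ω-coordinates c = M·v, v = (22, -6, -21, -6, -60, 23):
  c_1 = 1*22 + 2*-6 + -2*-21 + 0*-6 + 0*-60 + -2*23 = 6
  c_2 = 0*22 + 0*-6 + 0*-21 + -1*-6 + 0*-60 + 0*23 = 6
  c_3 = 0*22 + -1*-6 + 0*-21 + 0*-6 + 0*-60 + 0*23 = 6
  c_4 = 0*22 + 0*-6 + 1*-21 + 0*-6 + -2*-60 + -4*23 = 7
  c_5 = 0*22 + 0*-6 + 1*-21 + 0*-6 + 0*-60 + 1*23 = 2
  c_6 = 0*22 + 0*-6 + -1*-21 + 0*-6 + 1*-60 + 2*23 = 7
Base-2 expansion of each c_i:
  c_1 = 6 = 0·2^0 + 1·2^1 + 1·2^2
  c_2 = 6 = 0·2^0 + 1·2^1 + 1·2^2
  c_3 = 6 = 0·2^0 + 1·2^1 + 1·2^2
  c_4 = 7 = 1·2^0 + 1·2^1 + 1·2^2
  c_5 = 2 = 0·2^0 + 1·2^1
  c_6 = 7 = 1·2^0 + 1·2^1 + 1·2^2
λ_0 = (0, 0, 0, 1, 0, 1)
λ_1 = (1, 1, 1, 1, 1, 1)
λ_2 = (1, 1, 1, 1, 0, 1)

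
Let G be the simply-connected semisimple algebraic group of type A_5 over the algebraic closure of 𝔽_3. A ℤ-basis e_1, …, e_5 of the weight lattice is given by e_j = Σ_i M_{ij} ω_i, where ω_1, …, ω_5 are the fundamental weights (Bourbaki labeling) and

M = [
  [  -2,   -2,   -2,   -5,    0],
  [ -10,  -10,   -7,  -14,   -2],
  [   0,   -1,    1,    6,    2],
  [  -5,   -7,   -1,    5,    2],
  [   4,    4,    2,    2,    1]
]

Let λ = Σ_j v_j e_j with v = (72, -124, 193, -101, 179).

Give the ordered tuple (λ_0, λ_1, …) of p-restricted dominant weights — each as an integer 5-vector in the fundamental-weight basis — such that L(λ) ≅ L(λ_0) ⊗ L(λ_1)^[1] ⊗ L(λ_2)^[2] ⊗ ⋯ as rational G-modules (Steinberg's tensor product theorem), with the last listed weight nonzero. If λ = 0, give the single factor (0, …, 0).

((1, 0, 0, 0, 2), (2, 0, 2, 2, 0), (0, 1, 1, 0, 2), (2, 2, 2, 0, 2), (2, 2, 0, 2, 1))

Converting to the ω-basis (c_i = row i of M dotted with v = (72, -124, 193, -101, 179)):
  c_1 = (-2)·(72) + (-2)·(-124) + (-2)·(193) + (-5)·(-101) + (0)·(179) = 223
  c_2 = (-10)·(72) + (-10)·(-124) + (-7)·(193) + (-14)·(-101) + (-2)·(179) = 225
  c_3 = (0)·(72) + (-1)·(-124) + (1)·(193) + (6)·(-101) + (2)·(179) = 69
  c_4 = (-5)·(72) + (-7)·(-124) + (-1)·(193) + (5)·(-101) + (2)·(179) = 168
  c_5 = (4)·(72) + (4)·(-124) + (2)·(193) + (2)·(-101) + (1)·(179) = 155
Base-3 expansion of each c_i:
  c_1 = 223 = 1·3^0 + 2·3^1 + 0·3^2 + 2·3^3 + 2·3^4
  c_2 = 225 = 0·3^0 + 0·3^1 + 1·3^2 + 2·3^3 + 2·3^4
  c_3 = 69 = 0·3^0 + 2·3^1 + 1·3^2 + 2·3^3
  c_4 = 168 = 0·3^0 + 2·3^1 + 0·3^2 + 0·3^3 + 2·3^4
  c_5 = 155 = 2·3^0 + 0·3^1 + 2·3^2 + 2·3^3 + 1·3^4
λ_0 = (1, 0, 0, 0, 2)
λ_1 = (2, 0, 2, 2, 0)
λ_2 = (0, 1, 1, 0, 2)
λ_3 = (2, 2, 2, 0, 2)
λ_4 = (2, 2, 0, 2, 1)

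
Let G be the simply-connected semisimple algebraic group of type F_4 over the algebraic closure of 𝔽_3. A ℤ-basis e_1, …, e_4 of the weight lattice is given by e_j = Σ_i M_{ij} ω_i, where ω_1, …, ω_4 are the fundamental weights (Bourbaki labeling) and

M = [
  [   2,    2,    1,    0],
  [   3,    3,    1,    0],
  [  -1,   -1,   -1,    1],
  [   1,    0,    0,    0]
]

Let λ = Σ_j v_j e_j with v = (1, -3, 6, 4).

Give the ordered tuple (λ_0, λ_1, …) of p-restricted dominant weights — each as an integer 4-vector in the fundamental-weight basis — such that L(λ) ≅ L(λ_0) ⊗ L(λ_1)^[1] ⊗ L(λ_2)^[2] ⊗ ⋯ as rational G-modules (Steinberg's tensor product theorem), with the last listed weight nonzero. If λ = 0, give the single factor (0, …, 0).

((2, 0, 0, 1),)

Compute c_i = Σ_j M_{ij} v_j with v = (1, -3, 6, 4):
  c_1 = (2)·(1) + (2)·(-3) + (1)·(6) + (0)·(4) = 2
  c_2 = (3)·(1) + (3)·(-3) + (1)·(6) + (0)·(4) = 0
  c_3 = (-1)·(1) + (-1)·(-3) + (-1)·(6) + (1)·(4) = 0
  c_4 = (1)·(1) + (0)·(-3) + (0)·(6) + (0)·(4) = 1
Expand coordinatewise in base 3:
  c_1 = 2 = 2·3^0
  c_2 = 0
  c_3 = 0
  c_4 = 1 = 1·3^0
λ_0 = (2, 0, 0, 1)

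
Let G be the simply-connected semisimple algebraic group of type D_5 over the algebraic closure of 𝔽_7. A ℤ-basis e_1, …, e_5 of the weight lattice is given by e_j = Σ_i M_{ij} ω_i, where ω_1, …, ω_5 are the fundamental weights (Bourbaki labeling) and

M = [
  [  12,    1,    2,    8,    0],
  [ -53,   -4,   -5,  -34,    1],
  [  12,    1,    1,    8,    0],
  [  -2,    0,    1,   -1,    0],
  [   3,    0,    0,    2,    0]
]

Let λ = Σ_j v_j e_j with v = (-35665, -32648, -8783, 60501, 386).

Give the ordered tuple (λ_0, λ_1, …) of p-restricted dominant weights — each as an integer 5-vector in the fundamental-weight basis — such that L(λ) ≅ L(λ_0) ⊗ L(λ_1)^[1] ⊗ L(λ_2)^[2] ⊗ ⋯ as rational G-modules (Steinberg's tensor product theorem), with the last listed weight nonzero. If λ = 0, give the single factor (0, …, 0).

((4, 5, 2, 2, 0), (4, 2, 6, 5, 6), (6, 4, 3, 6, 5), (2, 2, 0, 5, 5), (2, 3, 6, 0, 5))

ω-coordinates c = M·v, v = (-35665, -32648, -8783, 60501, 386):
  c_1 = 12*-35665 + 1*-32648 + 2*-8783 + 8*60501 + 0*386 = 5814
  c_2 = -53*-35665 + -4*-32648 + -5*-8783 + -34*60501 + 1*386 = 8104
  c_3 = 12*-35665 + 1*-32648 + 1*-8783 + 8*60501 + 0*386 = 14597
  c_4 = -2*-35665 + 0*-32648 + 1*-8783 + -1*60501 + 0*386 = 2046
  c_5 = 3*-35665 + 0*-32648 + 0*-8783 + 2*60501 + 0*386 = 14007
p = 7; digits c_i = Σ_j d_{ij}·7^j, 0 ≤ d_{ij} < 7:
  c_1 = 5814 = 4·7^0 + 4·7^1 + 6·7^2 + 2·7^3 + 2·7^4
  c_2 = 8104 = 5·7^0 + 2·7^1 + 4·7^2 + 2·7^3 + 3·7^4
  c_3 = 14597 = 2·7^0 + 6·7^1 + 3·7^2 + 0·7^3 + 6·7^4
  c_4 = 2046 = 2·7^0 + 5·7^1 + 6·7^2 + 5·7^3
  c_5 = 14007 = 0·7^0 + 6·7^1 + 5·7^2 + 5·7^3 + 5·7^4
p-restricted factor λ_0 = (4, 5, 2, 2, 0)
p-restricted factor λ_1 = (4, 2, 6, 5, 6)
p-restricted factor λ_2 = (6, 4, 3, 6, 5)
p-restricted factor λ_3 = (2, 2, 0, 5, 5)
p-restricted factor λ_4 = (2, 3, 6, 0, 5)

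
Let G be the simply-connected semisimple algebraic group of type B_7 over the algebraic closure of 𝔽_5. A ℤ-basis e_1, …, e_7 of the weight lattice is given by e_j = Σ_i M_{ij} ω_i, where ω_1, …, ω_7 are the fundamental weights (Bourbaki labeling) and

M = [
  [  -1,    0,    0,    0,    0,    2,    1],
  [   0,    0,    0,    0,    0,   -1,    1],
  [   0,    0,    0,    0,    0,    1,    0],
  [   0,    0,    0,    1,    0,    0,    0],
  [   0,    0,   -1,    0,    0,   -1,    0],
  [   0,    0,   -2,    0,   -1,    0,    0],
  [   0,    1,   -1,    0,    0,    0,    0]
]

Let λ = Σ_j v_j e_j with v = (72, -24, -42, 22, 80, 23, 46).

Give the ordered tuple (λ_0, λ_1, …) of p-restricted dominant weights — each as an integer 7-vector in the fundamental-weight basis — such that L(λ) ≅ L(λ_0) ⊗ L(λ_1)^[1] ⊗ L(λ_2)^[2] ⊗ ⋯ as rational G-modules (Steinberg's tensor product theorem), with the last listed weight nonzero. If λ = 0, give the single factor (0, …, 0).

((0, 3, 3, 2, 4, 4, 3), (4, 4, 4, 4, 3, 0, 3))

In the fundamental-weight basis, λ has coordinates c = M·v (v = (72, -24, -42, 22, 80, 23, 46)):
  c_1 = (-1)·(72) + (0)·(-24) + (0)·(-42) + 0·22 + 0·80 + 2·23 + 1·46 = 20
  c_2 = 0·72 + (0)·(-24) + (0)·(-42) + 0·22 + 0·80 + (-1)·(23) + 1·46 = 23
  c_3 = 0·72 + (0)·(-24) + (0)·(-42) + 0·22 + 0·80 + 1·23 + 0·46 = 23
  c_4 = 0·72 + (0)·(-24) + (0)·(-42) + 1·22 + 0·80 + 0·23 + 0·46 = 22
  c_5 = 0·72 + (0)·(-24) + (-1)·(-42) + 0·22 + 0·80 + (-1)·(23) + 0·46 = 19
  c_6 = 0·72 + (0)·(-24) + (-2)·(-42) + 0·22 + (-1)·(80) + 0·23 + 0·46 = 4
  c_7 = 0·72 + (1)·(-24) + (-1)·(-42) + 0·22 + 0·80 + 0·23 + 0·46 = 18
p = 5; digits c_i = Σ_j d_{ij}·5^j, 0 ≤ d_{ij} < 5:
  c_1 = 20 = 0·5^0 + 4·5^1
  c_2 = 23 = 3·5^0 + 4·5^1
  c_3 = 23 = 3·5^0 + 4·5^1
  c_4 = 22 = 2·5^0 + 4·5^1
  c_5 = 19 = 4·5^0 + 3·5^1
  c_6 = 4 = 4·5^0
  c_7 = 18 = 3·5^0 + 3·5^1
p-restricted factor λ_0 = (0, 3, 3, 2, 4, 4, 3)
p-restricted factor λ_1 = (4, 4, 4, 4, 3, 0, 3)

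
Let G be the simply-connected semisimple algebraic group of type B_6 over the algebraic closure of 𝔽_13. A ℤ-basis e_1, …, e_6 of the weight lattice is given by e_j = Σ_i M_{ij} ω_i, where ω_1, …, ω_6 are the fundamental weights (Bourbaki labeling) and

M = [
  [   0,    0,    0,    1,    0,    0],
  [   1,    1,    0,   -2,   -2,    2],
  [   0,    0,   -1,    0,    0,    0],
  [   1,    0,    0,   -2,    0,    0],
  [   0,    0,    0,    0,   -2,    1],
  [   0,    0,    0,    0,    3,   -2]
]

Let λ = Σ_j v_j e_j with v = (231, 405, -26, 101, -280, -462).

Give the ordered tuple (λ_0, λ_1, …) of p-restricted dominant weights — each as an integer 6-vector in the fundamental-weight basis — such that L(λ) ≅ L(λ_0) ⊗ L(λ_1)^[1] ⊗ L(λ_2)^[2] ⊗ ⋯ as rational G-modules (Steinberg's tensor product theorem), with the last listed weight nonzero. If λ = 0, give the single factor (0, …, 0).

Change of basis e → ω: c = M·v where v = (231, 405, -26, 101, -280, -462):
  c_1 = (0)·(231) + (0)·(405) + (0)·(-26) + (1)·(101) + (0)·(-280) + (0)·(-462) = 101
  c_2 = (1)·(231) + (1)·(405) + (0)·(-26) + (-2)·(101) + (-2)·(-280) + (2)·(-462) = 70
  c_3 = (0)·(231) + (0)·(405) + (-1)·(-26) + (0)·(101) + (0)·(-280) + (0)·(-462) = 26
  c_4 = (1)·(231) + (0)·(405) + (0)·(-26) + (-2)·(101) + (0)·(-280) + (0)·(-462) = 29
  c_5 = (0)·(231) + (0)·(405) + (0)·(-26) + (0)·(101) + (-2)·(-280) + (1)·(-462) = 98
  c_6 = (0)·(231) + (0)·(405) + (0)·(-26) + (0)·(101) + (3)·(-280) + (-2)·(-462) = 84
Writing each c_i in base p = 13:
  c_1 = 101 = 10·13^0 + 7·13^1
  c_2 = 70 = 5·13^0 + 5·13^1
  c_3 = 26 = 0·13^0 + 2·13^1
  c_4 = 29 = 3·13^0 + 2·13^1
  c_5 = 98 = 7·13^0 + 7·13^1
  c_6 = 84 = 6·13^0 + 6·13^1
λ_0 = (10, 5, 0, 3, 7, 6)
λ_1 = (7, 5, 2, 2, 7, 6)

((10, 5, 0, 3, 7, 6), (7, 5, 2, 2, 7, 6))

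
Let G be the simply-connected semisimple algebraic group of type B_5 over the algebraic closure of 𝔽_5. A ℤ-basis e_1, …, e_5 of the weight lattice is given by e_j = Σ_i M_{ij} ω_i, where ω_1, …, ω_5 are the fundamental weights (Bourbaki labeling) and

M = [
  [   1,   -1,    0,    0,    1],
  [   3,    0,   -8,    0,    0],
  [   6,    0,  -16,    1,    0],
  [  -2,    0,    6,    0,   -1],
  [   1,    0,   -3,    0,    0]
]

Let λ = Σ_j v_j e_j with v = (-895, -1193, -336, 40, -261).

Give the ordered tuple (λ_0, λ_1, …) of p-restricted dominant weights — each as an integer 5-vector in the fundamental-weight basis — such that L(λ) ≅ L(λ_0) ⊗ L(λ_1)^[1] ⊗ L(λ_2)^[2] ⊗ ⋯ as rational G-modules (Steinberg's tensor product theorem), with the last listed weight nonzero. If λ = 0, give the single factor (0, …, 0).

Converting to the ω-basis (c_i = row i of M dotted with v = (-895, -1193, -336, 40, -261)):
  c_1 = 1*-895 + -1*-1193 + 0*-336 + 0*40 + 1*-261 = 37
  c_2 = 3*-895 + 0*-1193 + -8*-336 + 0*40 + 0*-261 = 3
  c_3 = 6*-895 + 0*-1193 + -16*-336 + 1*40 + 0*-261 = 46
  c_4 = -2*-895 + 0*-1193 + 6*-336 + 0*40 + -1*-261 = 35
  c_5 = 1*-895 + 0*-1193 + -3*-336 + 0*40 + 0*-261 = 113
Writing each c_i in base p = 5:
  c_1 = 37 = 2·5^0 + 2·5^1 + 1·5^2
  c_2 = 3 = 3·5^0
  c_3 = 46 = 1·5^0 + 4·5^1 + 1·5^2
  c_4 = 35 = 0·5^0 + 2·5^1 + 1·5^2
  c_5 = 113 = 3·5^0 + 2·5^1 + 4·5^2
Factor λ_0 = (2, 3, 1, 0, 3)
Factor λ_1 = (2, 0, 4, 2, 2)
Factor λ_2 = (1, 0, 1, 1, 4)

((2, 3, 1, 0, 3), (2, 0, 4, 2, 2), (1, 0, 1, 1, 4))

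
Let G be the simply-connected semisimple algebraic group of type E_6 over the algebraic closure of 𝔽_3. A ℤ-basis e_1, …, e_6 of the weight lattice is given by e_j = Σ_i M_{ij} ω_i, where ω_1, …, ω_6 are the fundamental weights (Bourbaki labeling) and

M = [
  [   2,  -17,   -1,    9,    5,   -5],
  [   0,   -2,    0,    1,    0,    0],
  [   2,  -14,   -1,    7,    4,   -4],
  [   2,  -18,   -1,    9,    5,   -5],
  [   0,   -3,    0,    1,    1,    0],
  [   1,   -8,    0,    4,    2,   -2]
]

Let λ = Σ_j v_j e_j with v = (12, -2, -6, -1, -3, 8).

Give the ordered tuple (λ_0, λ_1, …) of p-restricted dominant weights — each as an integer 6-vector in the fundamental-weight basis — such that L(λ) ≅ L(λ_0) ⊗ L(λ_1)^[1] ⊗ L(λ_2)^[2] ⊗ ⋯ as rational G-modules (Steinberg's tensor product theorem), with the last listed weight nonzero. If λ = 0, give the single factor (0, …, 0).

((0, 0, 1, 2, 2, 2), (0, 1, 2, 0, 0, 0))

Change of basis e → ω: c = M·v where v = (12, -2, -6, -1, -3, 8):
  c_1 = 2·12 + (-17)·(-2) + (-1)·(-6) + (9)·(-1) + (5)·(-3) + (-5)·(8) = 0
  c_2 = 0·12 + (-2)·(-2) + (0)·(-6) + (1)·(-1) + (0)·(-3) + 0·8 = 3
  c_3 = 2·12 + (-14)·(-2) + (-1)·(-6) + (7)·(-1) + (4)·(-3) + (-4)·(8) = 7
  c_4 = 2·12 + (-18)·(-2) + (-1)·(-6) + (9)·(-1) + (5)·(-3) + (-5)·(8) = 2
  c_5 = 0·12 + (-3)·(-2) + (0)·(-6) + (1)·(-1) + (1)·(-3) + 0·8 = 2
  c_6 = 1·12 + (-8)·(-2) + (0)·(-6) + (4)·(-1) + (2)·(-3) + (-2)·(8) = 2
p = 3; digits c_i = Σ_j d_{ij}·3^j, 0 ≤ d_{ij} < 3:
  c_1 = 0
  c_2 = 3 = 0·3^0 + 1·3^1
  c_3 = 7 = 1·3^0 + 2·3^1
  c_4 = 2 = 2·3^0
  c_5 = 2 = 2·3^0
  c_6 = 2 = 2·3^0
λ_0 = (0, 0, 1, 2, 2, 2)
λ_1 = (0, 1, 2, 0, 0, 0)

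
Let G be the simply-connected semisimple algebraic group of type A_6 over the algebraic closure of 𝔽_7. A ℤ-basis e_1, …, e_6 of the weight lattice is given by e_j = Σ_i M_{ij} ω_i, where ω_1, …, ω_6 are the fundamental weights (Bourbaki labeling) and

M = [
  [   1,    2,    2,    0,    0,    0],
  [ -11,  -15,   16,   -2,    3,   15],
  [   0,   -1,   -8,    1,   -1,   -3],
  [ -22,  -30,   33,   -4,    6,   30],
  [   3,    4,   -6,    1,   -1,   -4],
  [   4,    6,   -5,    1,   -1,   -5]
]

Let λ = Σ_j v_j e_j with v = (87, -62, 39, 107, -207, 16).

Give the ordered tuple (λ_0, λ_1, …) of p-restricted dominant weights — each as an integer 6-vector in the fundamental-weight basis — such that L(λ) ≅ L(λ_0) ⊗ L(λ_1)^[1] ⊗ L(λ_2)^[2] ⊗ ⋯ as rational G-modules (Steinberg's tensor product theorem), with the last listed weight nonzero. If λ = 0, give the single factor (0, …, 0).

((6, 2, 2, 1, 1, 1), (5, 0, 2, 6, 4, 2))

In the fundamental-weight basis, λ has coordinates c = M·v (v = (87, -62, 39, 107, -207, 16)):
  c_1 = (1)·(87) + (2)·(-62) + (2)·(39) + (0)·(107) + (0)·(-207) + (0)·(16) = 41
  c_2 = (-11)·(87) + (-15)·(-62) + (16)·(39) + (-2)·(107) + (3)·(-207) + (15)·(16) = 2
  c_3 = (0)·(87) + (-1)·(-62) + (-8)·(39) + (1)·(107) + (-1)·(-207) + (-3)·(16) = 16
  c_4 = (-22)·(87) + (-30)·(-62) + (33)·(39) + (-4)·(107) + (6)·(-207) + (30)·(16) = 43
  c_5 = (3)·(87) + (4)·(-62) + (-6)·(39) + (1)·(107) + (-1)·(-207) + (-4)·(16) = 29
  c_6 = (4)·(87) + (6)·(-62) + (-5)·(39) + (1)·(107) + (-1)·(-207) + (-5)·(16) = 15
p = 7; digits c_i = Σ_j d_{ij}·7^j, 0 ≤ d_{ij} < 7:
  c_1 = 41 = 6·7^0 + 5·7^1
  c_2 = 2 = 2·7^0
  c_3 = 16 = 2·7^0 + 2·7^1
  c_4 = 43 = 1·7^0 + 6·7^1
  c_5 = 29 = 1·7^0 + 4·7^1
  c_6 = 15 = 1·7^0 + 2·7^1
λ_0 = (6, 2, 2, 1, 1, 1)
λ_1 = (5, 0, 2, 6, 4, 2)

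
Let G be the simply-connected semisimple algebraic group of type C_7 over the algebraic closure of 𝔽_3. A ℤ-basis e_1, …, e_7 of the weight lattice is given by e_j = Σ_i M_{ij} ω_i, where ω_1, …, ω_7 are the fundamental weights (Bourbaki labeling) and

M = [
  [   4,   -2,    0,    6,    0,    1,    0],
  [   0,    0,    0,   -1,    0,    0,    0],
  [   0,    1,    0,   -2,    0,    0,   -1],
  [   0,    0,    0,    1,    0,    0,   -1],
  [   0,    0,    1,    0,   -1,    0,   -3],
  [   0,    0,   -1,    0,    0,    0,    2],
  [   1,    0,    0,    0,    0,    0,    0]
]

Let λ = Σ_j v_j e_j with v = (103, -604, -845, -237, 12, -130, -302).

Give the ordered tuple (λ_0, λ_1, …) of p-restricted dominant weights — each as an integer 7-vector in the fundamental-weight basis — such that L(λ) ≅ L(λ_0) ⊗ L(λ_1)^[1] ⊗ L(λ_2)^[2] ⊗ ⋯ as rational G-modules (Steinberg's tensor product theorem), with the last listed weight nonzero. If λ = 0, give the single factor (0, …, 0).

((2, 0, 1, 2, 1, 1, 1), (1, 1, 0, 0, 1, 2, 1), (1, 2, 1, 1, 2, 2, 2), (2, 2, 0, 2, 1, 2, 0), (0, 2, 2, 0, 0, 2, 1))

In the fundamental-weight basis, λ has coordinates c = M·v (v = (103, -604, -845, -237, 12, -130, -302)):
  c_1 = (4)·(103) + (-2)·(-604) + (0)·(-845) + (6)·(-237) + (0)·(12) + (1)·(-130) + (0)·(-302) = 68
  c_2 = (0)·(103) + (0)·(-604) + (0)·(-845) + (-1)·(-237) + (0)·(12) + (0)·(-130) + (0)·(-302) = 237
  c_3 = (0)·(103) + (1)·(-604) + (0)·(-845) + (-2)·(-237) + (0)·(12) + (0)·(-130) + (-1)·(-302) = 172
  c_4 = (0)·(103) + (0)·(-604) + (0)·(-845) + (1)·(-237) + (0)·(12) + (0)·(-130) + (-1)·(-302) = 65
  c_5 = (0)·(103) + (0)·(-604) + (1)·(-845) + (0)·(-237) + (-1)·(12) + (0)·(-130) + (-3)·(-302) = 49
  c_6 = (0)·(103) + (0)·(-604) + (-1)·(-845) + (0)·(-237) + (0)·(12) + (0)·(-130) + (2)·(-302) = 241
  c_7 = (1)·(103) + (0)·(-604) + (0)·(-845) + (0)·(-237) + (0)·(12) + (0)·(-130) + (0)·(-302) = 103
Writing each c_i in base p = 3:
  c_1 = 68 = 2·3^0 + 1·3^1 + 1·3^2 + 2·3^3
  c_2 = 237 = 0·3^0 + 1·3^1 + 2·3^2 + 2·3^3 + 2·3^4
  c_3 = 172 = 1·3^0 + 0·3^1 + 1·3^2 + 0·3^3 + 2·3^4
  c_4 = 65 = 2·3^0 + 0·3^1 + 1·3^2 + 2·3^3
  c_5 = 49 = 1·3^0 + 1·3^1 + 2·3^2 + 1·3^3
  c_6 = 241 = 1·3^0 + 2·3^1 + 2·3^2 + 2·3^3 + 2·3^4
  c_7 = 103 = 1·3^0 + 1·3^1 + 2·3^2 + 0·3^3 + 1·3^4
λ_0 = (2, 0, 1, 2, 1, 1, 1)
λ_1 = (1, 1, 0, 0, 1, 2, 1)
λ_2 = (1, 2, 1, 1, 2, 2, 2)
λ_3 = (2, 2, 0, 2, 1, 2, 0)
λ_4 = (0, 2, 2, 0, 0, 2, 1)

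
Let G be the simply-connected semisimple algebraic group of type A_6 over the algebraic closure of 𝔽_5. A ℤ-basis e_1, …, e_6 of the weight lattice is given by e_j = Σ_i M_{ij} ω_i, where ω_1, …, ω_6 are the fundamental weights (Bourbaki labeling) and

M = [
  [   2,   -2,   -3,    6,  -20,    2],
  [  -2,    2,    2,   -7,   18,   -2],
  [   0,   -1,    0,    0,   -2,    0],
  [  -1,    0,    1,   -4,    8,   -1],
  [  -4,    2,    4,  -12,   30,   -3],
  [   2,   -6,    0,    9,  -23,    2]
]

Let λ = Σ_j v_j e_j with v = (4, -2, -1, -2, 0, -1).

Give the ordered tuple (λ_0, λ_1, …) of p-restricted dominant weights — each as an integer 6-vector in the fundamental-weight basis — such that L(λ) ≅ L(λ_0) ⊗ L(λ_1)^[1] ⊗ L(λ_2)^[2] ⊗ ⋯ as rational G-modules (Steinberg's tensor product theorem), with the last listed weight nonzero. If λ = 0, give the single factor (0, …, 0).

Converting to the ω-basis (c_i = row i of M dotted with v = (4, -2, -1, -2, 0, -1)):
  c_1 = 2*4 + -2*-2 + -3*-1 + 6*-2 + -20*0 + 2*-1 = 1
  c_2 = -2*4 + 2*-2 + 2*-1 + -7*-2 + 18*0 + -2*-1 = 2
  c_3 = 0*4 + -1*-2 + 0*-1 + 0*-2 + -2*0 + 0*-1 = 2
  c_4 = -1*4 + 0*-2 + 1*-1 + -4*-2 + 8*0 + -1*-1 = 4
  c_5 = -4*4 + 2*-2 + 4*-1 + -12*-2 + 30*0 + -3*-1 = 3
  c_6 = 2*4 + -6*-2 + 0*-1 + 9*-2 + -23*0 + 2*-1 = 0
p = 5; digits c_i = Σ_j d_{ij}·5^j, 0 ≤ d_{ij} < 5:
  c_1 = 1 = 1·5^0
  c_2 = 2 = 2·5^0
  c_3 = 2 = 2·5^0
  c_4 = 4 = 4·5^0
  c_5 = 3 = 3·5^0
  c_6 = 0
Factor λ_0 = (1, 2, 2, 4, 3, 0)

((1, 2, 2, 4, 3, 0),)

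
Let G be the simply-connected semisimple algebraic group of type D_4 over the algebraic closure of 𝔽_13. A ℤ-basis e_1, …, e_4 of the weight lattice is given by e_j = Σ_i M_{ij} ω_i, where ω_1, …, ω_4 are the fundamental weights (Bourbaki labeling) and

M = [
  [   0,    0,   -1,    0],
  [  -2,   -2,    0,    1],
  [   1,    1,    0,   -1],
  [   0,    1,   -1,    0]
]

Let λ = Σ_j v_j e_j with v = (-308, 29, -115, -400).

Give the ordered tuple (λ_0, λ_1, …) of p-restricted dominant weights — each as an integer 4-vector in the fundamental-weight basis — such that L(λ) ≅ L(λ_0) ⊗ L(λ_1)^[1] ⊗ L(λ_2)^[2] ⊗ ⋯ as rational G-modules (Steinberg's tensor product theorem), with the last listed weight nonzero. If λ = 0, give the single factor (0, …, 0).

((11, 2, 4, 1), (8, 12, 9, 11))

In the fundamental-weight basis, λ has coordinates c = M·v (v = (-308, 29, -115, -400)):
  c_1 = 0*-308 + 0*29 + -1*-115 + 0*-400 = 115
  c_2 = -2*-308 + -2*29 + 0*-115 + 1*-400 = 158
  c_3 = 1*-308 + 1*29 + 0*-115 + -1*-400 = 121
  c_4 = 0*-308 + 1*29 + -1*-115 + 0*-400 = 144
Writing each c_i in base p = 13:
  c_1 = 115 = 11·13^0 + 8·13^1
  c_2 = 158 = 2·13^0 + 12·13^1
  c_3 = 121 = 4·13^0 + 9·13^1
  c_4 = 144 = 1·13^0 + 11·13^1
λ_0 = (11, 2, 4, 1)
λ_1 = (8, 12, 9, 11)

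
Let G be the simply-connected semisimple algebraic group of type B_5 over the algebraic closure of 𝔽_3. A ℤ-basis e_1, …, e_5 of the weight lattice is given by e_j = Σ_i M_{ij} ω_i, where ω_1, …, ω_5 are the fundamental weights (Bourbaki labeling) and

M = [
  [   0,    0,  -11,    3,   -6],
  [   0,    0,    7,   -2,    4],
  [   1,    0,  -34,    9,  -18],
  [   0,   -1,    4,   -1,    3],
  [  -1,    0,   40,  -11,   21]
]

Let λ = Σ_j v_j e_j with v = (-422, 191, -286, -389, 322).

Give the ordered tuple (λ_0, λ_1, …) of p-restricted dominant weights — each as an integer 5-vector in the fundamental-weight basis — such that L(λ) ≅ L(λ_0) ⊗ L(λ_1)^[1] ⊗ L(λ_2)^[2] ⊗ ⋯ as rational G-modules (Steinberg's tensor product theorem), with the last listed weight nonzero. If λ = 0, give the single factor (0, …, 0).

ω-coordinates c = M·v, v = (-422, 191, -286, -389, 322):
  c_1 = (0)·(-422) + (0)·(191) + (-11)·(-286) + (3)·(-389) + (-6)·(322) = 47
  c_2 = (0)·(-422) + (0)·(191) + (7)·(-286) + (-2)·(-389) + (4)·(322) = 64
  c_3 = (1)·(-422) + (0)·(191) + (-34)·(-286) + (9)·(-389) + (-18)·(322) = 5
  c_4 = (0)·(-422) + (-1)·(191) + (4)·(-286) + (-1)·(-389) + (3)·(322) = 20
  c_5 = (-1)·(-422) + (0)·(191) + (40)·(-286) + (-11)·(-389) + (21)·(322) = 23
p = 3; digits c_i = Σ_j d_{ij}·3^j, 0 ≤ d_{ij} < 3:
  c_1 = 47 = 2·3^0 + 0·3^1 + 2·3^2 + 1·3^3
  c_2 = 64 = 1·3^0 + 0·3^1 + 1·3^2 + 2·3^3
  c_3 = 5 = 2·3^0 + 1·3^1
  c_4 = 20 = 2·3^0 + 0·3^1 + 2·3^2
  c_5 = 23 = 2·3^0 + 1·3^1 + 2·3^2
λ_0 = (2, 1, 2, 2, 2)
λ_1 = (0, 0, 1, 0, 1)
λ_2 = (2, 1, 0, 2, 2)
λ_3 = (1, 2, 0, 0, 0)

((2, 1, 2, 2, 2), (0, 0, 1, 0, 1), (2, 1, 0, 2, 2), (1, 2, 0, 0, 0))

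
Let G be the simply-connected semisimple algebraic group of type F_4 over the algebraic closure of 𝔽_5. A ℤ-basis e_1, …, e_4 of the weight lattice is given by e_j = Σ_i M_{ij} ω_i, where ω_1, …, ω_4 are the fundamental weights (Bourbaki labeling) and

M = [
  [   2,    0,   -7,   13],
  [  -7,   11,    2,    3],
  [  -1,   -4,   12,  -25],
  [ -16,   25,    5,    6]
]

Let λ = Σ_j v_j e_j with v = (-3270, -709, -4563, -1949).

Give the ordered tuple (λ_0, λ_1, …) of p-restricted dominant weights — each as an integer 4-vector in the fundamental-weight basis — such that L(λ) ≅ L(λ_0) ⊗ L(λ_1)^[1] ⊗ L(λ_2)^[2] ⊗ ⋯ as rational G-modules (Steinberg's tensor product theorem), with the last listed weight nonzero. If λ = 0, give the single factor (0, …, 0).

Compute c_i = Σ_j M_{ij} v_j with v = (-3270, -709, -4563, -1949):
  c_1 = (2)·(-3270) + (0)·(-709) + (-7)·(-4563) + (13)·(-1949) = 64
  c_2 = (-7)·(-3270) + (11)·(-709) + (2)·(-4563) + (3)·(-1949) = 118
  c_3 = (-1)·(-3270) + (-4)·(-709) + (12)·(-4563) + (-25)·(-1949) = 75
  c_4 = (-16)·(-3270) + (25)·(-709) + (5)·(-4563) + (6)·(-1949) = 86
p = 5; digits c_i = Σ_j d_{ij}·5^j, 0 ≤ d_{ij} < 5:
  c_1 = 64 = 4·5^0 + 2·5^1 + 2·5^2
  c_2 = 118 = 3·5^0 + 3·5^1 + 4·5^2
  c_3 = 75 = 0·5^0 + 0·5^1 + 3·5^2
  c_4 = 86 = 1·5^0 + 2·5^1 + 3·5^2
p-restricted factor λ_0 = (4, 3, 0, 1)
p-restricted factor λ_1 = (2, 3, 0, 2)
p-restricted factor λ_2 = (2, 4, 3, 3)

((4, 3, 0, 1), (2, 3, 0, 2), (2, 4, 3, 3))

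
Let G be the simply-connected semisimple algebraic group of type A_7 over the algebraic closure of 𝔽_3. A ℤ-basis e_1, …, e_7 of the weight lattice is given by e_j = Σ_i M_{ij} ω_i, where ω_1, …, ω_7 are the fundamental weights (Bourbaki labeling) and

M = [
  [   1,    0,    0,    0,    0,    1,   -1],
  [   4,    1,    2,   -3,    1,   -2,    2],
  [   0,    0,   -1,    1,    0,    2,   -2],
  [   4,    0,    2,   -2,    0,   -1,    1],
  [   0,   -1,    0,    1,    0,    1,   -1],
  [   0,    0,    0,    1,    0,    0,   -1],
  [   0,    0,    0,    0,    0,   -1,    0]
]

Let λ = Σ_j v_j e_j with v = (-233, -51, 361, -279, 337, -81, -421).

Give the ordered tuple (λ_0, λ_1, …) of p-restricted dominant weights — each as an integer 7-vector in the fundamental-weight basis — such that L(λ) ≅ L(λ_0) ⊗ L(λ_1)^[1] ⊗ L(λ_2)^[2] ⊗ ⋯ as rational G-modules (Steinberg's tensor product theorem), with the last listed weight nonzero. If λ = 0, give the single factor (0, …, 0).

((2, 2, 1, 2, 1, 1, 0), (2, 2, 1, 2, 1, 2, 0), (2, 1, 1, 0, 0, 0, 0), (0, 2, 1, 0, 1, 2, 0), (1, 2, 0, 0, 1, 1, 1))

In the fundamental-weight basis, λ has coordinates c = M·v (v = (-233, -51, 361, -279, 337, -81, -421)):
  c_1 = 1*-233 + 0*-51 + 0*361 + 0*-279 + 0*337 + 1*-81 + -1*-421 = 107
  c_2 = 4*-233 + 1*-51 + 2*361 + -3*-279 + 1*337 + -2*-81 + 2*-421 = 233
  c_3 = 0*-233 + 0*-51 + -1*361 + 1*-279 + 0*337 + 2*-81 + -2*-421 = 40
  c_4 = 4*-233 + 0*-51 + 2*361 + -2*-279 + 0*337 + -1*-81 + 1*-421 = 8
  c_5 = 0*-233 + -1*-51 + 0*361 + 1*-279 + 0*337 + 1*-81 + -1*-421 = 112
  c_6 = 0*-233 + 0*-51 + 0*361 + 1*-279 + 0*337 + 0*-81 + -1*-421 = 142
  c_7 = 0*-233 + 0*-51 + 0*361 + 0*-279 + 0*337 + -1*-81 + 0*-421 = 81
Writing each c_i in base p = 3:
  c_1 = 107 = 2·3^0 + 2·3^1 + 2·3^2 + 0·3^3 + 1·3^4
  c_2 = 233 = 2·3^0 + 2·3^1 + 1·3^2 + 2·3^3 + 2·3^4
  c_3 = 40 = 1·3^0 + 1·3^1 + 1·3^2 + 1·3^3
  c_4 = 8 = 2·3^0 + 2·3^1
  c_5 = 112 = 1·3^0 + 1·3^1 + 0·3^2 + 1·3^3 + 1·3^4
  c_6 = 142 = 1·3^0 + 2·3^1 + 0·3^2 + 2·3^3 + 1·3^4
  c_7 = 81 = 0·3^0 + 0·3^1 + 0·3^2 + 0·3^3 + 1·3^4
λ_0 = (2, 2, 1, 2, 1, 1, 0)
λ_1 = (2, 2, 1, 2, 1, 2, 0)
λ_2 = (2, 1, 1, 0, 0, 0, 0)
λ_3 = (0, 2, 1, 0, 1, 2, 0)
λ_4 = (1, 2, 0, 0, 1, 1, 1)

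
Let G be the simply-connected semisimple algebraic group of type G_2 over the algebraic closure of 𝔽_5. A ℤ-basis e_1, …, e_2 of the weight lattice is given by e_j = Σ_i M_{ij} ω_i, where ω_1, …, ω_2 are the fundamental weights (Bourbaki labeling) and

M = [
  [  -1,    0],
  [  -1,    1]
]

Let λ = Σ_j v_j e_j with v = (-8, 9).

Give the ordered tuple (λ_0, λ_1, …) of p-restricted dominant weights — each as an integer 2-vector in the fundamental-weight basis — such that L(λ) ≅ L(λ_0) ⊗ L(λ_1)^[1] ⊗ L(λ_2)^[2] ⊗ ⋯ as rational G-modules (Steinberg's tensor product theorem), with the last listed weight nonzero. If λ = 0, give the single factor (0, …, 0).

Change of basis e → ω: c = M·v where v = (-8, 9):
  c_1 = (-1)·(-8) + (0)·(9) = 8
  c_2 = (-1)·(-8) + (1)·(9) = 17
p = 5; digits c_i = Σ_j d_{ij}·5^j, 0 ≤ d_{ij} < 5:
  c_1 = 8 = 3·5^0 + 1·5^1
  c_2 = 17 = 2·5^0 + 3·5^1
Factor λ_0 = (3, 2)
Factor λ_1 = (1, 3)

((3, 2), (1, 3))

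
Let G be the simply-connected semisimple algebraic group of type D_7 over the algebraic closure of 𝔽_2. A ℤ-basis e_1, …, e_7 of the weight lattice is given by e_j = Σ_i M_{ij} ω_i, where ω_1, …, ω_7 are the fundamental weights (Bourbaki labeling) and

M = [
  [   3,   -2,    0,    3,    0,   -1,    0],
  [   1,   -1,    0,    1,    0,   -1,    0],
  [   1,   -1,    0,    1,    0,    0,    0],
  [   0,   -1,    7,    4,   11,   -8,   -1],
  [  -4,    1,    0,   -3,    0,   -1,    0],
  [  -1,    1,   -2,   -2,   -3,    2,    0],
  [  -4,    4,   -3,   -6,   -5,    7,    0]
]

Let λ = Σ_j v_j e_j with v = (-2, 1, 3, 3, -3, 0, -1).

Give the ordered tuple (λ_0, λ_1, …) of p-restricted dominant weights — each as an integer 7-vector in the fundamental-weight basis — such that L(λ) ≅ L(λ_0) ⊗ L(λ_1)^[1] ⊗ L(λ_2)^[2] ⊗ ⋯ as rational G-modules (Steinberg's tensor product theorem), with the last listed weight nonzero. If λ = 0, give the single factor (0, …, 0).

((1, 0, 0, 0, 0, 0, 0),)

Converting to the ω-basis (c_i = row i of M dotted with v = (-2, 1, 3, 3, -3, 0, -1)):
  c_1 = (3)·(-2) + (-2)·(1) + (0)·(3) + (3)·(3) + (0)·(-3) + (-1)·(0) + (0)·(-1) = 1
  c_2 = (1)·(-2) + (-1)·(1) + (0)·(3) + (1)·(3) + (0)·(-3) + (-1)·(0) + (0)·(-1) = 0
  c_3 = (1)·(-2) + (-1)·(1) + (0)·(3) + (1)·(3) + (0)·(-3) + (0)·(0) + (0)·(-1) = 0
  c_4 = (0)·(-2) + (-1)·(1) + (7)·(3) + (4)·(3) + (11)·(-3) + (-8)·(0) + (-1)·(-1) = 0
  c_5 = (-4)·(-2) + (1)·(1) + (0)·(3) + (-3)·(3) + (0)·(-3) + (-1)·(0) + (0)·(-1) = 0
  c_6 = (-1)·(-2) + (1)·(1) + (-2)·(3) + (-2)·(3) + (-3)·(-3) + (2)·(0) + (0)·(-1) = 0
  c_7 = (-4)·(-2) + (4)·(1) + (-3)·(3) + (-6)·(3) + (-5)·(-3) + (7)·(0) + (0)·(-1) = 0
p = 2; digits c_i = Σ_j d_{ij}·2^j, 0 ≤ d_{ij} < 2:
  c_1 = 1 = 1·2^0
  c_2 = 0
  c_3 = 0
  c_4 = 0
  c_5 = 0
  c_6 = 0
  c_7 = 0
Factor λ_0 = (1, 0, 0, 0, 0, 0, 0)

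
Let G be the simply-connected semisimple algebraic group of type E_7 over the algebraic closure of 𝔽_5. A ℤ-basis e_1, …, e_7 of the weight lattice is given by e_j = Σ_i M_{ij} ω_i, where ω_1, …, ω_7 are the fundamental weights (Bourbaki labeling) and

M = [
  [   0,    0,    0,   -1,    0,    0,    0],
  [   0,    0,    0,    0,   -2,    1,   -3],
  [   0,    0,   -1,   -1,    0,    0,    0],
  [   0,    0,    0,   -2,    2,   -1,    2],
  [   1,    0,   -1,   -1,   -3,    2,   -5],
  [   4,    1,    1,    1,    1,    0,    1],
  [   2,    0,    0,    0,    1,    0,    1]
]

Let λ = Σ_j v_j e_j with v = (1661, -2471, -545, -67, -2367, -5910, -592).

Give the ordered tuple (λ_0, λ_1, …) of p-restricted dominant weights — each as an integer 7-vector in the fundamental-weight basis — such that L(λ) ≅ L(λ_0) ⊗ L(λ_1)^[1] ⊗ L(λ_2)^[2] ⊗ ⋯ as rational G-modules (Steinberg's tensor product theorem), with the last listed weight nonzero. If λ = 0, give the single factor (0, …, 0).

ω-coordinates c = M·v, v = (1661, -2471, -545, -67, -2367, -5910, -592):
  c_1 = 0·1661 + (0)·(-2471) + (0)·(-545) + (-1)·(-67) + (0)·(-2367) + (0)·(-5910) + (0)·(-592) = 67
  c_2 = 0·1661 + (0)·(-2471) + (0)·(-545) + (0)·(-67) + (-2)·(-2367) + (1)·(-5910) + (-3)·(-592) = 600
  c_3 = 0·1661 + (0)·(-2471) + (-1)·(-545) + (-1)·(-67) + (0)·(-2367) + (0)·(-5910) + (0)·(-592) = 612
  c_4 = 0·1661 + (0)·(-2471) + (0)·(-545) + (-2)·(-67) + (2)·(-2367) + (-1)·(-5910) + (2)·(-592) = 126
  c_5 = 1·1661 + (0)·(-2471) + (-1)·(-545) + (-1)·(-67) + (-3)·(-2367) + (2)·(-5910) + (-5)·(-592) = 514
  c_6 = 4·1661 + (1)·(-2471) + (1)·(-545) + (1)·(-67) + (1)·(-2367) + (0)·(-5910) + (1)·(-592) = 602
  c_7 = 2·1661 + (0)·(-2471) + (0)·(-545) + (0)·(-67) + (1)·(-2367) + (0)·(-5910) + (1)·(-592) = 363
Writing each c_i in base p = 5:
  c_1 = 67 = 2·5^0 + 3·5^1 + 2·5^2
  c_2 = 600 = 0·5^0 + 0·5^1 + 4·5^2 + 4·5^3
  c_3 = 612 = 2·5^0 + 2·5^1 + 4·5^2 + 4·5^3
  c_4 = 126 = 1·5^0 + 0·5^1 + 0·5^2 + 1·5^3
  c_5 = 514 = 4·5^0 + 2·5^1 + 0·5^2 + 4·5^3
  c_6 = 602 = 2·5^0 + 0·5^1 + 4·5^2 + 4·5^3
  c_7 = 363 = 3·5^0 + 2·5^1 + 4·5^2 + 2·5^3
λ_0 = (2, 0, 2, 1, 4, 2, 3)
λ_1 = (3, 0, 2, 0, 2, 0, 2)
λ_2 = (2, 4, 4, 0, 0, 4, 4)
λ_3 = (0, 4, 4, 1, 4, 4, 2)

((2, 0, 2, 1, 4, 2, 3), (3, 0, 2, 0, 2, 0, 2), (2, 4, 4, 0, 0, 4, 4), (0, 4, 4, 1, 4, 4, 2))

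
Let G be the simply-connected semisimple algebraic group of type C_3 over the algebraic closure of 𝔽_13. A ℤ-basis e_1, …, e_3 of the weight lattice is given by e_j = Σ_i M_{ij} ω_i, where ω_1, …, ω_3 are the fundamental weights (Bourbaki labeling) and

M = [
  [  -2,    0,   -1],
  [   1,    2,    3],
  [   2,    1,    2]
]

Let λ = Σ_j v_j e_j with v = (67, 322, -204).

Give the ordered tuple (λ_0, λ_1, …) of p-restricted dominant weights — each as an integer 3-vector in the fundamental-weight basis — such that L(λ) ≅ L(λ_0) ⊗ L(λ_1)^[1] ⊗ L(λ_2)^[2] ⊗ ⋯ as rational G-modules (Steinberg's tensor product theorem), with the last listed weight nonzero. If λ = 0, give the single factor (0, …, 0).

((5, 8, 9), (5, 7, 3))

Change of basis e → ω: c = M·v where v = (67, 322, -204):
  c_1 = (-2)·(67) + 0·322 + (-1)·(-204) = 70
  c_2 = 1·67 + 2·322 + (3)·(-204) = 99
  c_3 = 2·67 + 1·322 + (2)·(-204) = 48
Expand coordinatewise in base 13:
  c_1 = 70 = 5·13^0 + 5·13^1
  c_2 = 99 = 8·13^0 + 7·13^1
  c_3 = 48 = 9·13^0 + 3·13^1
Factor λ_0 = (5, 8, 9)
Factor λ_1 = (5, 7, 3)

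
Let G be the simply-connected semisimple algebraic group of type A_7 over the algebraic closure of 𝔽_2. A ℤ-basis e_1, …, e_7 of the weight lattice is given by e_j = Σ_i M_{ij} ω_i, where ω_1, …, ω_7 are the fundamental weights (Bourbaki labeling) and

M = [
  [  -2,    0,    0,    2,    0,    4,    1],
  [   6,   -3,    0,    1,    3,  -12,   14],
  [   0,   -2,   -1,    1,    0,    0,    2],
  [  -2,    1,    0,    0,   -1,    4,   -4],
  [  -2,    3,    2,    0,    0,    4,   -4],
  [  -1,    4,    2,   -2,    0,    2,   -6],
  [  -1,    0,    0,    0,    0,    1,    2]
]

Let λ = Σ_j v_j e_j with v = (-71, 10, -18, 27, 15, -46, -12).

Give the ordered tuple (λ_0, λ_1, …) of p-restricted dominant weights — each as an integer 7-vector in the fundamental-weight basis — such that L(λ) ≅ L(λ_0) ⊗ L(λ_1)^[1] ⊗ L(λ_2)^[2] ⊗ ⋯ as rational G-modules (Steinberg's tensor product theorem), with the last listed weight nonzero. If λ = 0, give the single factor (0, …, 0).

((0, 0, 1, 1, 0, 1, 1),)

Converting to the ω-basis (c_i = row i of M dotted with v = (-71, 10, -18, 27, 15, -46, -12)):
  c_1 = (-2)·(-71) + (0)·(10) + (0)·(-18) + (2)·(27) + (0)·(15) + (4)·(-46) + (1)·(-12) = 0
  c_2 = (6)·(-71) + (-3)·(10) + (0)·(-18) + (1)·(27) + (3)·(15) + (-12)·(-46) + (14)·(-12) = 0
  c_3 = (0)·(-71) + (-2)·(10) + (-1)·(-18) + (1)·(27) + (0)·(15) + (0)·(-46) + (2)·(-12) = 1
  c_4 = (-2)·(-71) + (1)·(10) + (0)·(-18) + (0)·(27) + (-1)·(15) + (4)·(-46) + (-4)·(-12) = 1
  c_5 = (-2)·(-71) + (3)·(10) + (2)·(-18) + (0)·(27) + (0)·(15) + (4)·(-46) + (-4)·(-12) = 0
  c_6 = (-1)·(-71) + (4)·(10) + (2)·(-18) + (-2)·(27) + (0)·(15) + (2)·(-46) + (-6)·(-12) = 1
  c_7 = (-1)·(-71) + (0)·(10) + (0)·(-18) + (0)·(27) + (0)·(15) + (1)·(-46) + (2)·(-12) = 1
Expand coordinatewise in base 2:
  c_1 = 0
  c_2 = 0
  c_3 = 1 = 1·2^0
  c_4 = 1 = 1·2^0
  c_5 = 0
  c_6 = 1 = 1·2^0
  c_7 = 1 = 1·2^0
Factor λ_0 = (0, 0, 1, 1, 0, 1, 1)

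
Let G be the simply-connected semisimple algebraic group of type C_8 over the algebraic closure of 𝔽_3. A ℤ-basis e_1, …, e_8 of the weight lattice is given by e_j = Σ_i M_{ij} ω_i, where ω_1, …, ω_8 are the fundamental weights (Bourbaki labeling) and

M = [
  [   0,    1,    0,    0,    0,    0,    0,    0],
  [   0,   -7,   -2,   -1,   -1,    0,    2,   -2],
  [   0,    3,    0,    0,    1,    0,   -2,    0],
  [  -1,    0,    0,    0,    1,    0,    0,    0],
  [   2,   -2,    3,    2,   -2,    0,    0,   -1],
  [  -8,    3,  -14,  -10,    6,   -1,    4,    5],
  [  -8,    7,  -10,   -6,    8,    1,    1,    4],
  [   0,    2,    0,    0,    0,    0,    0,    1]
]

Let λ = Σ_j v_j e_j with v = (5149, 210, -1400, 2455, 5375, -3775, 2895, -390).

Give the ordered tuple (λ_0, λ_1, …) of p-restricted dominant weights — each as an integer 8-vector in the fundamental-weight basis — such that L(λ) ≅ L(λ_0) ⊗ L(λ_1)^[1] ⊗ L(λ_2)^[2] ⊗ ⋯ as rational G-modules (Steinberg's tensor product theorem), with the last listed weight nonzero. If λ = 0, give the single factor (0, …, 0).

((0, 1, 2, 1, 0, 2, 0, 0), (1, 2, 2, 0, 1, 2, 0, 1), (2, 1, 2, 1, 1, 0, 0, 0), (1, 2, 1, 2, 2, 2, 1, 1), (2, 0, 2, 2, 2, 1, 1, 0))

ω-coordinates c = M·v, v = (5149, 210, -1400, 2455, 5375, -3775, 2895, -390):
  c_1 = 0*5149 + 1*210 + 0*-1400 + 0*2455 + 0*5375 + 0*-3775 + 0*2895 + 0*-390 = 210
  c_2 = 0*5149 + -7*210 + -2*-1400 + -1*2455 + -1*5375 + 0*-3775 + 2*2895 + -2*-390 = 70
  c_3 = 0*5149 + 3*210 + 0*-1400 + 0*2455 + 1*5375 + 0*-3775 + -2*2895 + 0*-390 = 215
  c_4 = -1*5149 + 0*210 + 0*-1400 + 0*2455 + 1*5375 + 0*-3775 + 0*2895 + 0*-390 = 226
  c_5 = 2*5149 + -2*210 + 3*-1400 + 2*2455 + -2*5375 + 0*-3775 + 0*2895 + -1*-390 = 228
  c_6 = -8*5149 + 3*210 + -14*-1400 + -10*2455 + 6*5375 + -1*-3775 + 4*2895 + 5*-390 = 143
  c_7 = -8*5149 + 7*210 + -10*-1400 + -6*2455 + 8*5375 + 1*-3775 + 1*2895 + 4*-390 = 108
  c_8 = 0*5149 + 2*210 + 0*-1400 + 0*2455 + 0*5375 + 0*-3775 + 0*2895 + 1*-390 = 30
Base-3 expansion of each c_i:
  c_1 = 210 = 0·3^0 + 1·3^1 + 2·3^2 + 1·3^3 + 2·3^4
  c_2 = 70 = 1·3^0 + 2·3^1 + 1·3^2 + 2·3^3
  c_3 = 215 = 2·3^0 + 2·3^1 + 2·3^2 + 1·3^3 + 2·3^4
  c_4 = 226 = 1·3^0 + 0·3^1 + 1·3^2 + 2·3^3 + 2·3^4
  c_5 = 228 = 0·3^0 + 1·3^1 + 1·3^2 + 2·3^3 + 2·3^4
  c_6 = 143 = 2·3^0 + 2·3^1 + 0·3^2 + 2·3^3 + 1·3^4
  c_7 = 108 = 0·3^0 + 0·3^1 + 0·3^2 + 1·3^3 + 1·3^4
  c_8 = 30 = 0·3^0 + 1·3^1 + 0·3^2 + 1·3^3
λ_0 = (0, 1, 2, 1, 0, 2, 0, 0)
λ_1 = (1, 2, 2, 0, 1, 2, 0, 1)
λ_2 = (2, 1, 2, 1, 1, 0, 0, 0)
λ_3 = (1, 2, 1, 2, 2, 2, 1, 1)
λ_4 = (2, 0, 2, 2, 2, 1, 1, 0)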